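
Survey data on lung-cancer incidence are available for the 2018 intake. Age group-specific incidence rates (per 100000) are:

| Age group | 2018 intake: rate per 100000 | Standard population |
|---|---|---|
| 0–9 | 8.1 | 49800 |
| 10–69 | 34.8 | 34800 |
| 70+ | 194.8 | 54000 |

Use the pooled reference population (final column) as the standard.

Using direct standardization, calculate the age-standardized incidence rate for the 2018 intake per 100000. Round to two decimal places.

Standard total = 138600; weights = 0.3593, 0.2511, 0.3896.
Standardized rate: 0.3593×8.1 + 0.2511×34.8 + 0.3896×194.8 = 87.5442 per 100000.

87.54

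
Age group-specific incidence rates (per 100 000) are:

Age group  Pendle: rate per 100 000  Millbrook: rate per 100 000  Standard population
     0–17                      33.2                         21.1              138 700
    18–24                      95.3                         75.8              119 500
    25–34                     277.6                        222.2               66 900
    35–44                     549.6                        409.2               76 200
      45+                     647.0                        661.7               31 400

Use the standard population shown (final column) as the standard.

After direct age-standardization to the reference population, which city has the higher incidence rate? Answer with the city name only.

Standard total = 432 700; weights = 0.3205, 0.2762, 0.1546, 0.1761, 0.0726.
Pendle: 0.3205×33.2 + 0.2762×95.3 + 0.1546×277.6 + 0.1761×549.6 + 0.0726×647.0 = 223.6190 per 100 000.
Millbrook: 0.3205×21.1 + 0.2762×75.8 + 0.1546×222.2 + 0.1761×409.2 + 0.0726×661.7 = 182.1314 per 100 000.

Pendle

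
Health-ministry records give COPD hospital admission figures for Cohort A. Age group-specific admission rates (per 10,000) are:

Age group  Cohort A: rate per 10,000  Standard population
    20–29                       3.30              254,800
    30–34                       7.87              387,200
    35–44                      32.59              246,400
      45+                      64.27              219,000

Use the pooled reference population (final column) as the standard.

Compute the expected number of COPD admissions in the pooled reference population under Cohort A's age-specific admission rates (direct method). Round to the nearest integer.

Expected COPD admissions = Σ (standard pop × age-specific rate ÷ 10,000)
= 254,800×3.30/10,000 + 387,200×7.87/10,000 + 246,400×32.59/10,000 + 219,000×64.27/10,000
= 84.08 + 304.73 + 803.02 + 1407.51 = 2599.34.

2599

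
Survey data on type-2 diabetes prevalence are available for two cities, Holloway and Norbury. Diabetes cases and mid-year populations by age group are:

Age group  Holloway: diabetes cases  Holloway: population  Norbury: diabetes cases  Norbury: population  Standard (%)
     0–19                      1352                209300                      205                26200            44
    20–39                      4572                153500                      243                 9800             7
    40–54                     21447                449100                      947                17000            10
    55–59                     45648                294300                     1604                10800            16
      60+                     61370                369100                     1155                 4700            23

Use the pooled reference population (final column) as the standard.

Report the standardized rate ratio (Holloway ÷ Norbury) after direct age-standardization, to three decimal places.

Age-specific rates per 1000 for Holloway: 6.460, 29.785, 47.756, 155.107, 166.269.
For Norbury: 7.824, 24.796, 55.706, 148.519, 245.745.
Standard weights: 0.44, 0.07, 0.10, 0.16, 0.23.
Holloway: 0.4400×6.460 + 0.0700×29.785 + 0.1000×47.756 + 0.1600×155.107 + 0.2300×166.269 = 72.7618 per 1000.
Norbury: 0.4400×7.824 + 0.0700×24.796 + 0.1000×55.706 + 0.1600×148.519 + 0.2300×245.745 = 91.0333 per 1000.
Ratio = 72.7618 ÷ 91.0333 = 0.79929.

0.799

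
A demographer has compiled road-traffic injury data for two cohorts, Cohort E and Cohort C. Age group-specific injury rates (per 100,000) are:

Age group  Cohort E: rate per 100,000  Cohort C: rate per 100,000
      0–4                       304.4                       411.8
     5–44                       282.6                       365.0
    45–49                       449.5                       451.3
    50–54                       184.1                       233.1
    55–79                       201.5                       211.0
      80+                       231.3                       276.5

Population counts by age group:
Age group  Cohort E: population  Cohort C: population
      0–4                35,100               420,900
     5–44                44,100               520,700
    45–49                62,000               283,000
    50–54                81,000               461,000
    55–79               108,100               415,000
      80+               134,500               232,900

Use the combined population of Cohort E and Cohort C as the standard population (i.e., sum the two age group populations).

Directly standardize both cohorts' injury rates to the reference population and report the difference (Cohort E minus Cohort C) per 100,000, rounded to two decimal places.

Combined standard total = 2,798,300; weights = 0.1630, 0.2018, 0.1233, 0.1937, 0.1869, 0.1313.
Cohort E: 0.1630×304.4 + 0.2018×282.6 + 0.1233×449.5 + 0.1937×184.1 + 0.1869×201.5 + 0.1313×231.3 = 265.7552 per 100,000.
Cohort C: 0.1630×411.8 + 0.2018×365.0 + 0.1233×451.3 + 0.1937×233.1 + 0.1869×211.0 + 0.1313×276.5 = 317.3111 per 100,000.
Difference = 265.7552 − 317.3111 = -51.5559.

-51.56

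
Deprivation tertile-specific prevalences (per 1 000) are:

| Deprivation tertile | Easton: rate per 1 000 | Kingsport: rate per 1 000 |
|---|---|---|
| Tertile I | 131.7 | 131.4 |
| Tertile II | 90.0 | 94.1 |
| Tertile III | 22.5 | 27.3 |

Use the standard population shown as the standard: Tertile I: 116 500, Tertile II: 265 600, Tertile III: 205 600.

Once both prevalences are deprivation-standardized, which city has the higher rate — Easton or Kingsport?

Kingsport

Standard total = 587 700; weights = 0.1982, 0.4519, 0.3498.
Easton: 0.1982×131.7 + 0.4519×90.0 + 0.3498×22.5 = 74.6521 per 1 000.
Kingsport: 0.1982×131.4 + 0.4519×94.1 + 0.3498×27.3 = 78.1248 per 1 000.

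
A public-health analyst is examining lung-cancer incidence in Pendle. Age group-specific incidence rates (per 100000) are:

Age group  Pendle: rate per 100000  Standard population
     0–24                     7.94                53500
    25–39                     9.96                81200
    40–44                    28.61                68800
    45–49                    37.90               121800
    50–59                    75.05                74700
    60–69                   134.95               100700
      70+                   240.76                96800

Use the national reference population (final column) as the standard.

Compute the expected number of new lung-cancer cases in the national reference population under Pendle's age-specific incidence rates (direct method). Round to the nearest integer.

503

Expected new lung-cancer cases = Σ (standard pop × age-specific rate ÷ 100000)
= 53500×7.94/100000 + 81200×9.96/100000 + 68800×28.61/100000 + 121800×37.90/100000 + 74700×75.05/100000 + 100700×134.95/100000 + 96800×240.76/100000
= 4.25 + 8.09 + 19.68 + 46.16 + 56.06 + 135.89 + 233.06 = 503.19.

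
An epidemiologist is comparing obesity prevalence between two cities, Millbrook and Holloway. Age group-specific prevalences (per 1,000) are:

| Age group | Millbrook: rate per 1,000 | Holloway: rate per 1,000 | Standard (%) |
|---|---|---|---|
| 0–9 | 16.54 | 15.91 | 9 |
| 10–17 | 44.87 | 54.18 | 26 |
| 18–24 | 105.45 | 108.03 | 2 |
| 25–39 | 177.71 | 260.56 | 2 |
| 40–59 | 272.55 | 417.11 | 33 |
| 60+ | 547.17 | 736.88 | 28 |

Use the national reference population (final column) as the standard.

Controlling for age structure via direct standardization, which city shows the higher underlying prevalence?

Holloway

Standard weights: 0.09, 0.26, 0.02, 0.02, 0.33, 0.28.
Millbrook: 0.0900×16.54 + 0.2600×44.87 + 0.0200×105.45 + 0.0200×177.71 + 0.3300×272.55 + 0.2800×547.17 = 261.9671 per 1,000.
Holloway: 0.0900×15.91 + 0.2600×54.18 + 0.0200×108.03 + 0.0200×260.56 + 0.3300×417.11 + 0.2800×736.88 = 366.8632 per 1,000.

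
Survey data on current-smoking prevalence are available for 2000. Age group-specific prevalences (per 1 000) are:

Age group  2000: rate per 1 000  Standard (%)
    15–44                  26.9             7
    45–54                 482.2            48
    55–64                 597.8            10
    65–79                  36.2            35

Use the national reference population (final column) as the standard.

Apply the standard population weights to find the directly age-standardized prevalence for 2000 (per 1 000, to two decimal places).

305.79

Standard weights: 0.07, 0.48, 0.10, 0.35.
Standardized rate: 0.0700×26.9 + 0.4800×482.2 + 0.1000×597.8 + 0.3500×36.2 = 305.7890 per 1 000.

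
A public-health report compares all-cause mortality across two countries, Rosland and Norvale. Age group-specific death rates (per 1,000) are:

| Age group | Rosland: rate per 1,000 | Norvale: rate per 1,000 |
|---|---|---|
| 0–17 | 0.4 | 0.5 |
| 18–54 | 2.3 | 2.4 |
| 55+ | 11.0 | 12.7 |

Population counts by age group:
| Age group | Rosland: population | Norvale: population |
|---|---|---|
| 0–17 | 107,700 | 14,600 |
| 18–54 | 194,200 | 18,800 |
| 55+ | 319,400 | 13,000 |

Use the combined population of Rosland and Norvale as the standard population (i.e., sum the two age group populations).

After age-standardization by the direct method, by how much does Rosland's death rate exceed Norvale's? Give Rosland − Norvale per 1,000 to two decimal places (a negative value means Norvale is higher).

-0.90

Combined standard total = 667,700; weights = 0.1832, 0.3190, 0.4978.
Rosland: 0.1832×0.4 + 0.3190×2.3 + 0.4978×11.0 = 6.2831 per 1,000.
Norvale: 0.1832×0.5 + 0.3190×2.4 + 0.4978×12.7 = 7.1796 per 1,000.
Difference = 6.2831 − 7.1796 = -0.8965.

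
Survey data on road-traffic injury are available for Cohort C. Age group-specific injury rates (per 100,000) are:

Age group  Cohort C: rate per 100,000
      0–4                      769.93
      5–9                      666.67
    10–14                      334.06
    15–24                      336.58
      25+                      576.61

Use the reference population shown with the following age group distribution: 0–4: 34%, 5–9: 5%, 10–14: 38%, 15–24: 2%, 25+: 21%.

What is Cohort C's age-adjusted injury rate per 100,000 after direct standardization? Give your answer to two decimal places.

549.87

Standard weights: 0.34, 0.05, 0.38, 0.02, 0.21.
Standardized rate: 0.3400×769.93 + 0.0500×666.67 + 0.3800×334.06 + 0.0200×336.58 + 0.2100×576.61 = 549.8722 per 100,000.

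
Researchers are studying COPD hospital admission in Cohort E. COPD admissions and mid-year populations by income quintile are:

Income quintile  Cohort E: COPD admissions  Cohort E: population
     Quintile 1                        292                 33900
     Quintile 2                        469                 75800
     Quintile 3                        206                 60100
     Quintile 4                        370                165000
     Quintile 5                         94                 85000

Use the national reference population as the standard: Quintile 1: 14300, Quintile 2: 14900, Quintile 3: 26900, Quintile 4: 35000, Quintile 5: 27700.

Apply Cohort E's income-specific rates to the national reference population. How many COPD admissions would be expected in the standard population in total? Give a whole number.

417

Income-specific rates per 10000 for Cohort E: 86.14, 61.87, 34.28, 22.42, 11.06.
Expected COPD admissions = Σ (standard pop × income-specific rate ÷ 10000)
= 14300×86.14/10000 + 14900×61.87/10000 + 26900×34.28/10000 + 35000×22.42/10000 + 27700×11.06/10000
= 123.17 + 92.19 + 92.20 + 78.48 + 30.63 = 416.69.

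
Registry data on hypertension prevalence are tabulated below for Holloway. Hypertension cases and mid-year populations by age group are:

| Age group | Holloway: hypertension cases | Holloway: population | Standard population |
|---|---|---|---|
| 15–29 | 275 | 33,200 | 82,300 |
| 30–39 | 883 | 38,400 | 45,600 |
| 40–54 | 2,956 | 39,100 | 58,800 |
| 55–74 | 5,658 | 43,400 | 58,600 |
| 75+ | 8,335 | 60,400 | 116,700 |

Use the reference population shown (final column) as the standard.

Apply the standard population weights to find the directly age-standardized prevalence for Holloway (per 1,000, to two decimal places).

82.65

Age-specific rates per 1,000 for Holloway: 8.283, 22.995, 75.601, 130.369, 137.997.
Standard total = 362,000; weights = 0.2273, 0.1260, 0.1624, 0.1619, 0.3224.
Standardized rate: 0.2273×8.283 + 0.1260×22.995 + 0.1624×75.601 + 0.1619×130.369 + 0.3224×137.997 = 82.6503 per 1,000.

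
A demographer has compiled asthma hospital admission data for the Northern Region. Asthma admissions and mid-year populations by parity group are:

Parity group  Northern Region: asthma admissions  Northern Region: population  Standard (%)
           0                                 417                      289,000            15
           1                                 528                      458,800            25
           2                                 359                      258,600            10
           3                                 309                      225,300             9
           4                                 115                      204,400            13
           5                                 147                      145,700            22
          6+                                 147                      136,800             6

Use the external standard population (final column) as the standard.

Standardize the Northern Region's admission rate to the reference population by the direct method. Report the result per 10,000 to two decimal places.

Parity-specific rates per 10,000 for the Northern Region: 14.43, 11.51, 13.88, 13.72, 5.63, 10.09, 10.75.
Standard weights: 0.15, 0.25, 0.10, 0.09, 0.13, 0.22, 0.06.
Standardized rate: 0.1500×14.43 + 0.2500×11.51 + 0.1000×13.88 + 0.0900×13.72 + 0.1300×5.63 + 0.2200×10.09 + 0.0600×10.75 = 11.2598 per 10,000.

11.26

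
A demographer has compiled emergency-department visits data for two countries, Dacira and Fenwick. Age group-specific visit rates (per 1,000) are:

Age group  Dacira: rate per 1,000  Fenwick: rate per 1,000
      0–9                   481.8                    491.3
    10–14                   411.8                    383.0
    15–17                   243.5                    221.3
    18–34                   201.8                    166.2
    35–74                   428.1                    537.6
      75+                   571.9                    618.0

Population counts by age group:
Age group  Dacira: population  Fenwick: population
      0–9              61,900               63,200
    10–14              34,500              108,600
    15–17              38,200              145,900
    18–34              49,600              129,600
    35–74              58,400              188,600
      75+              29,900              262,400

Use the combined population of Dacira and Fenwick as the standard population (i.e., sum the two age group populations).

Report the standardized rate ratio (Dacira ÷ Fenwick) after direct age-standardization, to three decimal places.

Combined standard total = 1,170,800; weights = 0.1069, 0.1222, 0.1572, 0.1531, 0.2110, 0.2497.
Dacira: 0.1069×481.8 + 0.1222×411.8 + 0.1572×243.5 + 0.1531×201.8 + 0.2110×428.1 + 0.2497×571.9 = 404.0825 per 1,000.
Fenwick: 0.1069×491.3 + 0.1222×383.0 + 0.1572×221.3 + 0.1531×166.2 + 0.2110×537.6 + 0.2497×618.0 = 427.2480 per 1,000.
Ratio = 404.0825 ÷ 427.2480 = 0.94578.

0.946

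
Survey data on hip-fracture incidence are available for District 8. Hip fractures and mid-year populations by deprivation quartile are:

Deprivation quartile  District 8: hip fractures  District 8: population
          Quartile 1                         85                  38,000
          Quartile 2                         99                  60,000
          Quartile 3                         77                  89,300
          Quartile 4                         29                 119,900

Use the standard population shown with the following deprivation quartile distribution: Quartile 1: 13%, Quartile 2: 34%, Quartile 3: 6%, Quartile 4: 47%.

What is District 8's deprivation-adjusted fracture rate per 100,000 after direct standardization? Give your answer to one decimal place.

Deprivation-specific rates per 100,000 for District 8: 223.68, 165.00, 86.23, 24.19.
Standard weights: 0.13, 0.34, 0.06, 0.47.
Standardized rate: 0.1300×223.68 + 0.3400×165.00 + 0.0600×86.23 + 0.4700×24.19 = 101.7203 per 100,000.

101.7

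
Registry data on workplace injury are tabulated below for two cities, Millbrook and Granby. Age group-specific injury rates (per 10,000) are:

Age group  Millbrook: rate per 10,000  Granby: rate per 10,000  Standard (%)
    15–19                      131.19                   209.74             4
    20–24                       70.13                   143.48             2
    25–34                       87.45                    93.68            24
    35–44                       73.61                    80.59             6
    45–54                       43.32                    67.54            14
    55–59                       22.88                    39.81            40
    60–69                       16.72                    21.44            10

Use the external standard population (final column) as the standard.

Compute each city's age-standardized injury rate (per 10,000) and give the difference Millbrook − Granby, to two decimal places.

-17.16

Standard weights: 0.04, 0.02, 0.24, 0.06, 0.14, 0.40, 0.10.
Millbrook: 0.0400×131.19 + 0.0200×70.13 + 0.2400×87.45 + 0.0600×73.61 + 0.1400×43.32 + 0.4000×22.88 + 0.1000×16.72 = 48.9436 per 10,000.
Granby: 0.0400×209.74 + 0.0200×143.48 + 0.2400×93.68 + 0.0600×80.59 + 0.1400×67.54 + 0.4000×39.81 + 0.1000×21.44 = 66.1014 per 10,000.
Difference = 48.9436 − 66.1014 = -17.1578.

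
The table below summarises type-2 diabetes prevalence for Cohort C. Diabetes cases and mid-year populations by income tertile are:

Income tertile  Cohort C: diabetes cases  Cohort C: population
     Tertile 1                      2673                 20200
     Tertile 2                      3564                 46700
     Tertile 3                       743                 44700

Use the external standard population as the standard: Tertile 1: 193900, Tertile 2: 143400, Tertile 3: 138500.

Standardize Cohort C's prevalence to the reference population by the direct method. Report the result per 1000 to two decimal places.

Income-specific rates per 1000 for Cohort C: 132.327, 76.317, 16.622.
Standard total = 475800; weights = 0.4075, 0.3014, 0.2911.
Standardized rate: 0.4075×132.327 + 0.3014×76.317 + 0.2911×16.622 = 81.7657 per 1000.

81.77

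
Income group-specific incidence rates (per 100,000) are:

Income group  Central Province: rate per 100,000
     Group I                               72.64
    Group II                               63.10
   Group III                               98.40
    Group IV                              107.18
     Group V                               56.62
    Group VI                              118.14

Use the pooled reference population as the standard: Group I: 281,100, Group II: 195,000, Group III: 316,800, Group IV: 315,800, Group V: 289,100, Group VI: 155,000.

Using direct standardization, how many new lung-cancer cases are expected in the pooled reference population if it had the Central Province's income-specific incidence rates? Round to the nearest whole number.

Expected new lung-cancer cases = Σ (standard pop × income-specific rate ÷ 100,000)
= 281,100×72.64/100,000 + 195,000×63.10/100,000 + 316,800×98.40/100,000 + 315,800×107.18/100,000 + 289,100×56.62/100,000 + 155,000×118.14/100,000
= 204.19 + 123.05 + 311.73 + 338.47 + 163.69 + 183.12 = 1324.25.

1324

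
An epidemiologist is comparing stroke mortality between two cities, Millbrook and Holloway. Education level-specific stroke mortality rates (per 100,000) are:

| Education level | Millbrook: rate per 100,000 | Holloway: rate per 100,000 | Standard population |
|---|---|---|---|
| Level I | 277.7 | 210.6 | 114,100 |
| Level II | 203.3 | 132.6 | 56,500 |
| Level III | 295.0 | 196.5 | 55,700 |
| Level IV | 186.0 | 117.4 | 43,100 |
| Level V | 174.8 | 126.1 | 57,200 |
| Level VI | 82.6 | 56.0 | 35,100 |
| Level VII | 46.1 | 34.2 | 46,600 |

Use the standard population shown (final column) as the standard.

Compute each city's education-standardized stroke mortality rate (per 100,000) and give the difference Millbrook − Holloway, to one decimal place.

59.7

Standard total = 408,300; weights = 0.2795, 0.1384, 0.1364, 0.1056, 0.1401, 0.0860, 0.1141.
Millbrook: 0.2795×277.7 + 0.1384×203.3 + 0.1364×295.0 + 0.1056×186.0 + 0.1401×174.8 + 0.0860×82.6 + 0.1141×46.1 = 202.4644 per 100,000.
Holloway: 0.2795×210.6 + 0.1384×132.6 + 0.1364×196.5 + 0.1056×117.4 + 0.1401×126.1 + 0.0860×56.0 + 0.1141×34.2 = 142.7837 per 100,000.
Difference = 202.4644 − 142.7837 = 59.6807.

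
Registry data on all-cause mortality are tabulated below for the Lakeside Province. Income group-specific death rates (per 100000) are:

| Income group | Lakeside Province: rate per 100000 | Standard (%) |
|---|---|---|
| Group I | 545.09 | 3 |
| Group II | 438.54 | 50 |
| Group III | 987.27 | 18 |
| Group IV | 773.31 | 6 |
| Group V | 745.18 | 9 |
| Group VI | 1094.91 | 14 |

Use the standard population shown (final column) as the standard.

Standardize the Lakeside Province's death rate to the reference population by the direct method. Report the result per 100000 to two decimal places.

680.08

Standard weights: 0.03, 0.50, 0.18, 0.06, 0.09, 0.14.
Standardized rate: 0.0300×545.09 + 0.5000×438.54 + 0.1800×987.27 + 0.0600×773.31 + 0.0900×745.18 + 0.1400×1094.91 = 680.0835 per 100000.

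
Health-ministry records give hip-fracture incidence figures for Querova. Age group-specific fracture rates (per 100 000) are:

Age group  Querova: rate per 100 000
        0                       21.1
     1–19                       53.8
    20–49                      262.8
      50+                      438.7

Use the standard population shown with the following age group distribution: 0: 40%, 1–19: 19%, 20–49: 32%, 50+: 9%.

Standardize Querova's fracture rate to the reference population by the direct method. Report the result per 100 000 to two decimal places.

142.24

Standard weights: 0.40, 0.19, 0.32, 0.09.
Standardized rate: 0.4000×21.1 + 0.1900×53.8 + 0.3200×262.8 + 0.0900×438.7 = 142.2410 per 100 000.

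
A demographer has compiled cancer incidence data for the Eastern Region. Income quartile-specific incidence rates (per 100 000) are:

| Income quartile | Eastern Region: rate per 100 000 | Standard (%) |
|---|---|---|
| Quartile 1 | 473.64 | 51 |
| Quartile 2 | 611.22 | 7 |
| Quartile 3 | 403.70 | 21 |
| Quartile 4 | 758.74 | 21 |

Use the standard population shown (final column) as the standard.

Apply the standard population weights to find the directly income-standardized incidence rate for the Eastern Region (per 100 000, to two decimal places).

528.45

Standard weights: 0.51, 0.07, 0.21, 0.21.
Standardized rate: 0.5100×473.64 + 0.0700×611.22 + 0.2100×403.70 + 0.2100×758.74 = 528.4542 per 100 000.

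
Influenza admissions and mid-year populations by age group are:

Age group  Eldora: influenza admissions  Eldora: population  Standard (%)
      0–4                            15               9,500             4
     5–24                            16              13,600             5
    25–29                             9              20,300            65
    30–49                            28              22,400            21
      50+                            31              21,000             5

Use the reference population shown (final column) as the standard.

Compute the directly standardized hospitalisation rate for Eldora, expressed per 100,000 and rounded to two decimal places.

74.65

Age-specific rates per 100,000 for Eldora: 157.89, 117.65, 44.33, 125.00, 147.62.
Standard weights: 0.04, 0.05, 0.65, 0.21, 0.05.
Standardized rate: 0.0400×157.89 + 0.0500×117.65 + 0.6500×44.33 + 0.2100×125.00 + 0.0500×147.62 = 74.6468 per 100,000.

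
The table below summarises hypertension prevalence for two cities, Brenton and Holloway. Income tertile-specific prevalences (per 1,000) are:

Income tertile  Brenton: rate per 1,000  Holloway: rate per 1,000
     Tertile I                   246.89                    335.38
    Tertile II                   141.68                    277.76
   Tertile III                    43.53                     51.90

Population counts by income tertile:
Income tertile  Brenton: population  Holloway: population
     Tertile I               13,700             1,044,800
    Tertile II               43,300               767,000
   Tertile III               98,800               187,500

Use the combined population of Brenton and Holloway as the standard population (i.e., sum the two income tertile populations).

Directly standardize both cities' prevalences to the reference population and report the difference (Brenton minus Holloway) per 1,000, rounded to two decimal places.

-95.74

Combined standard total = 2,155,100; weights = 0.4912, 0.3760, 0.1328.
Brenton: 0.4912×246.89 + 0.3760×141.68 + 0.1328×43.53 = 180.3160 per 1,000.
Holloway: 0.4912×335.38 + 0.3760×277.76 + 0.1328×51.90 = 276.0557 per 1,000.
Difference = 180.3160 − 276.0557 = -95.7397.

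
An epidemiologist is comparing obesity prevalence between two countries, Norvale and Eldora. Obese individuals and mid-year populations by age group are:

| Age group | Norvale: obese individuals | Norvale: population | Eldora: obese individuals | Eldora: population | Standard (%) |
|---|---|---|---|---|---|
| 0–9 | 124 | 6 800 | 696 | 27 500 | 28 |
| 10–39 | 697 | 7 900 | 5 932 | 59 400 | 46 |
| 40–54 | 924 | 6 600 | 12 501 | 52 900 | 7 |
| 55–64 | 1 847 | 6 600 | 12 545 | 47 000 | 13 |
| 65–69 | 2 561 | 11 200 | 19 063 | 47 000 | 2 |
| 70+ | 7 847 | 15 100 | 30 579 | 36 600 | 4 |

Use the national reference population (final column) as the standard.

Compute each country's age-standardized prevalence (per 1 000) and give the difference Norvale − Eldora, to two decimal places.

-28.57

Age-specific rates per 1 000 for Norvale: 18.235, 88.228, 140.000, 279.848, 228.661, 519.669.
For Eldora: 25.309, 99.865, 236.314, 266.915, 405.596, 835.492.
Standard weights: 0.28, 0.46, 0.07, 0.13, 0.02, 0.04.
Norvale: 0.2800×18.235 + 0.4600×88.228 + 0.0700×140.000 + 0.1300×279.848 + 0.0200×228.661 + 0.0400×519.669 = 117.2310 per 1 000.
Eldora: 0.2800×25.309 + 0.4600×99.865 + 0.0700×236.314 + 0.1300×266.915 + 0.0200×405.596 + 0.0400×835.492 = 145.7971 per 1 000.
Difference = 117.2310 − 145.7971 = -28.5661.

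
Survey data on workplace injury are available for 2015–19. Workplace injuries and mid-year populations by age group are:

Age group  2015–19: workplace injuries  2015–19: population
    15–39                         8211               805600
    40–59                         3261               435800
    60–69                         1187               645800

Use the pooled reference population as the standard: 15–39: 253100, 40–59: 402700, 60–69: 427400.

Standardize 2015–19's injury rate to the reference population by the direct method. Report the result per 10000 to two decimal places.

Age-specific rates per 10000 for 2015–19: 101.92, 74.83, 18.38.
Standard total = 1083200; weights = 0.2337, 0.3718, 0.3946.
Standardized rate: 0.2337×101.92 + 0.3718×74.83 + 0.3946×18.38 = 58.8865 per 10000.

58.89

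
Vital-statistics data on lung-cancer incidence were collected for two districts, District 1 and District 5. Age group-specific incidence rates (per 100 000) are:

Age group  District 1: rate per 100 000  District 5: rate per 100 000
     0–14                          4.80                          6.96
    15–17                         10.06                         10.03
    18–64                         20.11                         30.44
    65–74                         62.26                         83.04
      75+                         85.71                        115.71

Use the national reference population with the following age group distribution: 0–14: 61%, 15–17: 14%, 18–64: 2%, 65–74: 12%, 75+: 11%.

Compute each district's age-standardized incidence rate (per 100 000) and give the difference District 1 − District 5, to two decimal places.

-7.31

Standard weights: 0.61, 0.14, 0.02, 0.12, 0.11.
District 1: 0.6100×4.80 + 0.1400×10.06 + 0.0200×20.11 + 0.1200×62.26 + 0.1100×85.71 = 21.6379 per 100 000.
District 5: 0.6100×6.96 + 0.1400×10.03 + 0.0200×30.44 + 0.1200×83.04 + 0.1100×115.71 = 28.9515 per 100 000.
Difference = 21.6379 − 28.9515 = -7.3136.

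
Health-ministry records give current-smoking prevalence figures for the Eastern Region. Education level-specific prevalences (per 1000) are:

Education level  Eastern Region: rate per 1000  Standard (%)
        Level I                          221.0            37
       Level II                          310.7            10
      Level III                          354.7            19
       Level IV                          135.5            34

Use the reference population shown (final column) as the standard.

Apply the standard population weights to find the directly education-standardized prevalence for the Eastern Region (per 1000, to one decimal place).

226.3

Standard weights: 0.37, 0.10, 0.19, 0.34.
Standardized rate: 0.3700×221.0 + 0.1000×310.7 + 0.1900×354.7 + 0.3400×135.5 = 226.3030 per 1000.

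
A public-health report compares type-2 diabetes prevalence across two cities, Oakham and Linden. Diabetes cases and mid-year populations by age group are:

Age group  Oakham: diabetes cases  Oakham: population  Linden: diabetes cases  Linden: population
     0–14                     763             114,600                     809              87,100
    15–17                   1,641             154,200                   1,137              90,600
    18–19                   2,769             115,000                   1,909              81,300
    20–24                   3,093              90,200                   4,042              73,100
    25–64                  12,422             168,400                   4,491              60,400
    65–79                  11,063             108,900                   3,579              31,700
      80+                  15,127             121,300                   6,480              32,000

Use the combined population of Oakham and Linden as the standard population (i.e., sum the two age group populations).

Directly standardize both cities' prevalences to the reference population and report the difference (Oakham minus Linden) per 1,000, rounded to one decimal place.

Age-specific rates per 1,000 for Oakham: 6.658, 10.642, 24.078, 34.290, 73.765, 101.589, 124.707.
For Linden: 9.288, 12.550, 23.481, 55.294, 74.354, 112.902, 202.500.
Combined standard total = 1,328,800; weights = 0.1518, 0.1842, 0.1477, 0.1229, 0.1722, 0.1058, 0.1154.
Oakham: 0.1518×6.658 + 0.1842×10.642 + 0.1477×24.078 + 0.1229×34.290 + 0.1722×73.765 + 0.1058×101.589 + 0.1154×124.707 = 48.5797 per 1,000.
Linden: 0.1518×9.288 + 0.1842×12.550 + 0.1477×23.481 + 0.1229×55.294 + 0.1722×74.354 + 0.1058×112.902 + 0.1154×202.500 = 62.0966 per 1,000.
Difference = 48.5797 − 62.0966 = -13.5170.

-13.5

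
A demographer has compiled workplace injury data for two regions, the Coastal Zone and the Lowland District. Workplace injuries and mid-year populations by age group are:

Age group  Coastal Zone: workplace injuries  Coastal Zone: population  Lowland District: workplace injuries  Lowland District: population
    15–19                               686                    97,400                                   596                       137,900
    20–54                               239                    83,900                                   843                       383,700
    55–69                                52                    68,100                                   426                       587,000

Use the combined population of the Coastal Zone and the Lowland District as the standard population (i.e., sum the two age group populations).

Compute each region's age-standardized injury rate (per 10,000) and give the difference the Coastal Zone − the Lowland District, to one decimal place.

Age-specific rates per 10,000 for the Coastal Zone: 70.43, 28.49, 7.64.
For the Lowland District: 43.22, 21.97, 7.26.
Combined standard total = 1,358,000; weights = 0.1733, 0.3443, 0.4824.
The Coastal Zone: 0.1733×70.43 + 0.3443×28.49 + 0.4824×7.64 = 25.6958 per 10,000.
The Lowland District: 0.1733×43.22 + 0.3443×21.97 + 0.4824×7.26 = 18.5546 per 10,000.
Difference = 25.6958 − 18.5546 = 7.1412.

7.1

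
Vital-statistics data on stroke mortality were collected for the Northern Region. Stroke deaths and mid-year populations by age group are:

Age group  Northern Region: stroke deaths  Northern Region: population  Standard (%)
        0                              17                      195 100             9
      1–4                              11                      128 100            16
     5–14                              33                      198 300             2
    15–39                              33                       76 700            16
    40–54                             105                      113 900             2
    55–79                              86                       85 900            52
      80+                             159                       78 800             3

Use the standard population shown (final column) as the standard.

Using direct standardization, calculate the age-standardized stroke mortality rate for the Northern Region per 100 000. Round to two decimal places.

Age-specific rates per 100 000 for the Northern Region: 8.71, 8.59, 16.64, 43.02, 92.19, 100.12, 201.78.
Standard weights: 0.09, 0.16, 0.02, 0.16, 0.02, 0.52, 0.03.
Standardized rate: 0.0900×8.71 + 0.1600×8.59 + 0.0200×16.64 + 0.1600×43.02 + 0.0200×92.19 + 0.5200×100.12 + 0.0300×201.78 = 69.3325 per 100 000.

69.33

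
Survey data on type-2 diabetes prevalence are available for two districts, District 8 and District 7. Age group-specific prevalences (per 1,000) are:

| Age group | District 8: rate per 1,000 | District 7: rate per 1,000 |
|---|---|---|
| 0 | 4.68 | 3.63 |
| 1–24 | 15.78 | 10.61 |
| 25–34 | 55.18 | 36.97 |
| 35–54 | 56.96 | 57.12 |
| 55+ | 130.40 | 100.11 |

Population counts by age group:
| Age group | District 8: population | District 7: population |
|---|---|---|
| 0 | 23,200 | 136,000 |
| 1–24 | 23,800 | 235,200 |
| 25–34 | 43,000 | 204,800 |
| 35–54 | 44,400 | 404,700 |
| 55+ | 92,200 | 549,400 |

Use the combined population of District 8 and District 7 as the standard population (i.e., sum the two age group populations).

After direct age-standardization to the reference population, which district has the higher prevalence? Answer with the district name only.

Combined standard total = 1,756,700; weights = 0.0906, 0.1474, 0.1411, 0.2556, 0.3652.
District 8: 0.0906×4.68 + 0.1474×15.78 + 0.1411×55.18 + 0.2556×56.96 + 0.3652×130.40 = 72.7222 per 1,000.
District 7: 0.0906×3.63 + 0.1474×10.61 + 0.1411×36.97 + 0.2556×57.12 + 0.3652×100.11 = 58.2742 per 1,000.

District 8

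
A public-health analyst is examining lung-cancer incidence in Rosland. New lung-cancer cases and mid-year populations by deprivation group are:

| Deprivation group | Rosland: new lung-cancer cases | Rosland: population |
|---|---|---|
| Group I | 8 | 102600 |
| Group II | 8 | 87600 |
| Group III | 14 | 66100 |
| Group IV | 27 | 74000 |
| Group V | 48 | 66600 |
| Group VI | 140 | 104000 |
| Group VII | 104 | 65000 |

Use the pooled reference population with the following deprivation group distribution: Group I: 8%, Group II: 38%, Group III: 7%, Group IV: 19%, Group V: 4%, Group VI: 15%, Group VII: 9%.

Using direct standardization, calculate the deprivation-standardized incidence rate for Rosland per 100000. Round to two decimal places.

49.98

Deprivation-specific rates per 100000 for Rosland: 7.80, 9.13, 21.18, 36.49, 72.07, 134.62, 160.00.
Standard weights: 0.08, 0.38, 0.07, 0.19, 0.04, 0.15, 0.09.
Standardized rate: 0.0800×7.80 + 0.3800×9.13 + 0.0700×21.18 + 0.1900×36.49 + 0.0400×72.07 + 0.1500×134.62 + 0.0900×160.00 = 49.9843 per 100000.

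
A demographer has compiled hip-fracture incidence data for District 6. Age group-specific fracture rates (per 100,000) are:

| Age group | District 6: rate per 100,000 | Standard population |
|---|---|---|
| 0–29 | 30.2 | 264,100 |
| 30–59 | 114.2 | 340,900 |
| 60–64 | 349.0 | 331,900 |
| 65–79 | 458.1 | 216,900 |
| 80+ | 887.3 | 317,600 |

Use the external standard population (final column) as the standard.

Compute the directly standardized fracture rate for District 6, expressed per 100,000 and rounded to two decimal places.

Standard total = 1,471,400; weights = 0.1795, 0.2317, 0.2256, 0.1474, 0.2158.
Standardized rate: 0.1795×30.2 + 0.2317×114.2 + 0.2256×349.0 + 0.1474×458.1 + 0.2158×887.3 = 369.6534 per 100,000.

369.65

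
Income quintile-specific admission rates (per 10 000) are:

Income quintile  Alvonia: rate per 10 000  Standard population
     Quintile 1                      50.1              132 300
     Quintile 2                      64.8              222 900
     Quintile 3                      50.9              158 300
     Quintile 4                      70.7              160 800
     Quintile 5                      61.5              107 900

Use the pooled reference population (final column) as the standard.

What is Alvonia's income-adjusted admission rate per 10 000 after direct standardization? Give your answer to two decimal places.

60.26

Standard total = 782 200; weights = 0.1691, 0.2850, 0.2024, 0.2056, 0.1379.
Standardized rate: 0.1691×50.1 + 0.2850×64.8 + 0.2024×50.9 + 0.2056×70.7 + 0.1379×61.5 = 60.2583 per 10 000.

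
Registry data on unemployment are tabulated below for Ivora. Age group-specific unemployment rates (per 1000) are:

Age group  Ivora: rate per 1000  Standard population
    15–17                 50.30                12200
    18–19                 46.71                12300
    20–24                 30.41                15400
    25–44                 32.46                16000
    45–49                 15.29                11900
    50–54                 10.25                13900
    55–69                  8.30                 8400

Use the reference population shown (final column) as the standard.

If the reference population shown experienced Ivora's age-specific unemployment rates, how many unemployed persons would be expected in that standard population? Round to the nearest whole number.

2570

Expected unemployed persons = Σ (standard pop × age-specific rate ÷ 1000)
= 12200×50.30/1000 + 12300×46.71/1000 + 15400×30.41/1000 + 16000×32.46/1000 + 11900×15.29/1000 + 13900×10.25/1000 + 8400×8.30/1000
= 613.66 + 574.53 + 468.31 + 519.36 + 181.95 + 142.47 + 69.72 = 2570.01.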